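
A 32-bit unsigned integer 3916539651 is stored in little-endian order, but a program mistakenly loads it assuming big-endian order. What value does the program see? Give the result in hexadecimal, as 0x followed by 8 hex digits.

0x03A771E9

3916539651 in 32-bit hexadecimal is 0xE971A703.
Stored little-endian, the bytes at ascending addresses are 03 A7 71 E9.
Read back as big-endian, the last byte is least significant, giving 0x03A771E9.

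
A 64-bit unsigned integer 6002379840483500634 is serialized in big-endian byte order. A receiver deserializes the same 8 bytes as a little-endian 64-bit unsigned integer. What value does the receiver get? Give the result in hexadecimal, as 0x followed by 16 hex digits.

0x5A22FCB6A9BC4C53

6002379840483500634 in 64-bit hexadecimal is 0x534CBCA9B6FC225A.
Stored big-endian, the bytes at ascending addresses are 53 4C BC A9 B6 FC 22 5A.
Read back as little-endian, the first byte is least significant, giving 0x5A22FCB6A9BC4C53.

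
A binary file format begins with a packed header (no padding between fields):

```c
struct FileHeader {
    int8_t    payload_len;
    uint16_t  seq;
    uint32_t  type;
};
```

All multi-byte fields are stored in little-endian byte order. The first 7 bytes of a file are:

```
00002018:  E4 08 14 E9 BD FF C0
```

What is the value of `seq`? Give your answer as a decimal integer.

`seq` follows `payload_len` (1 byte), so it starts at byte offset 1 and occupies 2 bytes.
Bytes at offsets 1..2: 08 14.
In little-endian order the low byte comes first in memory.
Reassemble most-significant byte first: 14 08 → 0x1408.
0x1408 = 5128.

5128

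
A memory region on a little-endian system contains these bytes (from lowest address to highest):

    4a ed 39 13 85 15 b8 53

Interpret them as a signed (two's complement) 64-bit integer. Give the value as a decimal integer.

6032595362160176458

In little-endian order the low byte comes first in memory.
Reassemble most-significant byte first: 53 B8 15 85 13 39 ED 4A → 0x53B815851339ED4A.
0x53B815851339ED4A = 6032595362160176458.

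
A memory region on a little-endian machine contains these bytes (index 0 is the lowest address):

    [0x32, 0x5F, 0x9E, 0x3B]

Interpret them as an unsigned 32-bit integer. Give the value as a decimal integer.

1000234802

Little-endian: lowest address holds the least-significant byte.
Reassemble most-significant byte first: 3B 9E 5F 32 → 0x3B9E5F32.
0x3B9E5F32 = 1000234802.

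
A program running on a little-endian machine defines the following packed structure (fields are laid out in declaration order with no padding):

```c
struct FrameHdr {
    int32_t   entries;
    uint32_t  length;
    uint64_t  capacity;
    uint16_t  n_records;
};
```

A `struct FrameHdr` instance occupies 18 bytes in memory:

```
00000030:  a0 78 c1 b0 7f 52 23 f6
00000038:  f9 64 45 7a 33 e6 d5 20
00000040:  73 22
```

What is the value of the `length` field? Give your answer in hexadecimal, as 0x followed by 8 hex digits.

`length` follows `entries` (4 bytes), so it starts at byte offset 4 and occupies 4 bytes.
Bytes at offsets 4..7: 7F 52 23 F6.
Little-endian: lowest address holds the least-significant byte.
Reassemble most-significant byte first: F6 23 52 7F → 0xF623527F.

0xF623527F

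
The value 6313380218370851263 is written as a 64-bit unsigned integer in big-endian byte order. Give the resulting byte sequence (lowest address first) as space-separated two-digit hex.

6313380218370851263 in hexadecimal, padded to 64 bits, is 0x579DA1DBDFF901BF.
Split into bytes (most-significant first): 57 9D A1 DB DF F9 01 BF.
Big-endian stores the most-significant byte at the lowest address.
So the memory order matches the most-significant-first order: 57 9D A1 DB DF F9 01 BF.

57 9D A1 DB DF F9 01 BF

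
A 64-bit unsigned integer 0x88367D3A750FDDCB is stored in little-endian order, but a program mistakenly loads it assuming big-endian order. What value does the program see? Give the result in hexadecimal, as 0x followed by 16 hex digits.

0xCBDD0F753A7D3688

Stored little-endian, the bytes at ascending addresses are CB DD 0F 75 3A 7D 36 88.
Read back as big-endian, the last byte is least significant, giving 0xCBDD0F753A7D3688.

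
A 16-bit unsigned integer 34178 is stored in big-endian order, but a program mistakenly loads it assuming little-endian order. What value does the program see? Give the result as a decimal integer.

33413

34178 in 16-bit hexadecimal is 0x8582.
Stored big-endian, the bytes at ascending addresses are 85 82.
Read back as little-endian, the first byte is least significant, giving 0x8285.
0x8285 = 33413.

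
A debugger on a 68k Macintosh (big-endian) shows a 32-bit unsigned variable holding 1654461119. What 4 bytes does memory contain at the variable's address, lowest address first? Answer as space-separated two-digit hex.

1654461119 in hexadecimal, padded to 32 bits, is 0x629D12BF.
Split into bytes (most-significant first): 62 9D 12 BF.
Big-endian stores the most-significant byte at the lowest address.
So the memory order matches the most-significant-first order: 62 9D 12 BF.

62 9D 12 BF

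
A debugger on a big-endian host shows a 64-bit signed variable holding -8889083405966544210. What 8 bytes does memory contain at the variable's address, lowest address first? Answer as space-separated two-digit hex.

84 A3 A1 BD 18 8B 72 AE

Two's complement of -8889083405966544210 in 64 bits: 8889083405966544210 = 0x7B5C5E42E7748D52; invert → 0x84A3A1BD188B72AD; add 1 → 0x84A3A1BD188B72AE.
Split into bytes (most-significant first): 84 A3 A1 BD 18 8B 72 AE.
Big-endian stores the most-significant byte at the lowest address.
So the memory order matches the most-significant-first order: 84 A3 A1 BD 18 8B 72 AE.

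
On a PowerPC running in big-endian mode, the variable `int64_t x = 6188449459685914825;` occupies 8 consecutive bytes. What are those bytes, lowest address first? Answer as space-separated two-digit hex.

55 E1 C9 FE EB 09 78 C9

6188449459685914825 in hexadecimal, padded to 64 bits, is 0x55E1C9FEEB0978C9.
Split into bytes (most-significant first): 55 E1 C9 FE EB 09 78 C9.
Big-endian stores the most-significant byte at the lowest address.
So the memory order matches the most-significant-first order: 55 E1 C9 FE EB 09 78 C9.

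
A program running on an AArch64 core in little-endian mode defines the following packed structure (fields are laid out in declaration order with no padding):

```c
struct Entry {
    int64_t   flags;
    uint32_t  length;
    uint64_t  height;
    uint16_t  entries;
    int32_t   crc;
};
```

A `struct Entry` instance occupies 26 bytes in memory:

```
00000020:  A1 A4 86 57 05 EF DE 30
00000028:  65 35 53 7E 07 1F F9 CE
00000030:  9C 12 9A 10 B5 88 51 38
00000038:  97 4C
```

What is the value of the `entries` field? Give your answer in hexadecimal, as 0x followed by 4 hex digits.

`entries` follows `flags` (8 B), `length` (4 B), `height` (8 B), so it starts at offset 8 + 4 + 8 = 20 and occupies 2 bytes.
Bytes at offsets 20..21: B5 88.
In little-endian order the low byte comes first in memory.
Reassemble most-significant byte first: 88 B5 → 0x88B5.

0x88B5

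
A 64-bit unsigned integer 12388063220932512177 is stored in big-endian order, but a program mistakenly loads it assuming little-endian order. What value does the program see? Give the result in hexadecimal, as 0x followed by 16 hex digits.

12388063220932512177 in 64-bit hexadecimal is 0xABEB3DDD5AC389B1.
Stored big-endian, the bytes at ascending addresses are AB EB 3D DD 5A C3 89 B1.
Read back as little-endian, the first byte is least significant, giving 0xB189C35ADD3DEBAB.

0xB189C35ADD3DEBAB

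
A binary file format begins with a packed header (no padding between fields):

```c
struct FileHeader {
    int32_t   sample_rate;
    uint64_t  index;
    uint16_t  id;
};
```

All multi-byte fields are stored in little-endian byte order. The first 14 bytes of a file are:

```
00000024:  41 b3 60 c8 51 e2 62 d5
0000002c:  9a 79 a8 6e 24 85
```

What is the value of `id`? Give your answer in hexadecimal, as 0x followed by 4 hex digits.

`id` follows `sample_rate` (4 B), `index` (8 B), so it starts at offset 4 + 8 = 12 and occupies 2 bytes.
Bytes at offsets 12..13: 24 85.
Little-endian stores the least-significant byte at the lowest address.
Reassemble most-significant byte first: 85 24 → 0x8524.

0x8524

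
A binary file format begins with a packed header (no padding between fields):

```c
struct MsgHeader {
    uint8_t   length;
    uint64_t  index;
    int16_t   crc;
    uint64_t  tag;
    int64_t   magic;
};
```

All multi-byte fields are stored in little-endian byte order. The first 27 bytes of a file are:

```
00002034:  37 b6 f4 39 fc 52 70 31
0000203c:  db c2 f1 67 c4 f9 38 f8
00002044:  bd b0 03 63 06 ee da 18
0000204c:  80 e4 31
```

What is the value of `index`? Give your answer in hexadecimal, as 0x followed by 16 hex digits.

`index` follows `length` (1 byte), so it starts at byte offset 1 and occupies 8 bytes.
Bytes at offsets 1..8: B6 F4 39 FC 52 70 31 DB.
In little-endian order the low byte comes first in memory.
Reassemble most-significant byte first: DB 31 70 52 FC 39 F4 B6 → 0xDB317052FC39F4B6.

0xDB317052FC39F4B6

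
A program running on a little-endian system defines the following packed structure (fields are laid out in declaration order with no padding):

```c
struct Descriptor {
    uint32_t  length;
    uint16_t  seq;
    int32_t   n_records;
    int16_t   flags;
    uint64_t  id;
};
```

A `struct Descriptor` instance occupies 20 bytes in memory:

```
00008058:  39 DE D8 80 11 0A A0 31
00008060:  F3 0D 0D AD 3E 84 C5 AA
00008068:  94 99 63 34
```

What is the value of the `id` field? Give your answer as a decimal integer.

`id` follows `length` (4 B), `seq` (2 B), `n_records` (4 B), `flags` (2 B), so it starts at offset 4 + 2 + 4 + 2 = 12 and occupies 8 bytes.
Bytes at offsets 12..19: 3E 84 C5 AA 94 99 63 34.
Little-endian: lowest address holds the least-significant byte.
Reassemble most-significant byte first: 34 63 99 94 AA C5 84 3E → 0x34639994AAC5843E.
0x34639994AAC5843E = 3775029776465888318.

3775029776465888318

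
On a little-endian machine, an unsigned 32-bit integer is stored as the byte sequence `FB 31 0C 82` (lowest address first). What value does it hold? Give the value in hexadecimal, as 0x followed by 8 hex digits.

In little-endian order the low byte comes first in memory.
Reassemble most-significant byte first: 82 0C 31 FB → 0x820C31FB.

0x820C31FB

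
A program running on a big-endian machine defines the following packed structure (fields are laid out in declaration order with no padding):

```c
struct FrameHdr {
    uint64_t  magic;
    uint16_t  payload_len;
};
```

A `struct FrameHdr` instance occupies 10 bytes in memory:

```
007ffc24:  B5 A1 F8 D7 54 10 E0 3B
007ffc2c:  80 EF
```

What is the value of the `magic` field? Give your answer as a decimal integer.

13088015595827421243

`magic` is the first field, at byte offset 0, occupying 8 bytes.
Bytes at offsets 0..7: B5 A1 F8 D7 54 10 E0 3B.
Big-endian stores the most-significant byte at the lowest address.
The bytes are already most-significant first: 0xB5A1F8D75410E03B.
0xB5A1F8D75410E03B = 13088015595827421243.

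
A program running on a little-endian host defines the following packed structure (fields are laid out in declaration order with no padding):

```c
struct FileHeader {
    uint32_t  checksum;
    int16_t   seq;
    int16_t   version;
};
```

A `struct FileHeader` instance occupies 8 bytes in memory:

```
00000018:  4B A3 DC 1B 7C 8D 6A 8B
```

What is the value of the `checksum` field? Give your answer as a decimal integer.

467444555

`checksum` is the first field, at byte offset 0, occupying 4 bytes.
Bytes at offsets 0..3: 4B A3 DC 1B.
In little-endian order the low byte comes first in memory.
Reassemble most-significant byte first: 1B DC A3 4B → 0x1BDCA34B.
0x1BDCA34B = 467444555.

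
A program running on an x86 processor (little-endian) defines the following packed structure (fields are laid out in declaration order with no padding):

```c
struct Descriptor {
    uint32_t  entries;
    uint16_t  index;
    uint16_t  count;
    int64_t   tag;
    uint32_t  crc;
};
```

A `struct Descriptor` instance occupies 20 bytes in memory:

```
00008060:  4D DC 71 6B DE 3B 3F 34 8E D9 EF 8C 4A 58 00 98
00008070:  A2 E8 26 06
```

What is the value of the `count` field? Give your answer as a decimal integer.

`count` follows `entries` (4 B), `index` (2 B), so it starts at offset 4 + 2 = 6 and occupies 2 bytes.
Bytes at offsets 6..7: 3F 34.
Little-endian: lowest address holds the least-significant byte.
Reassemble most-significant byte first: 34 3F → 0x343F.
0x343F = 13375.

13375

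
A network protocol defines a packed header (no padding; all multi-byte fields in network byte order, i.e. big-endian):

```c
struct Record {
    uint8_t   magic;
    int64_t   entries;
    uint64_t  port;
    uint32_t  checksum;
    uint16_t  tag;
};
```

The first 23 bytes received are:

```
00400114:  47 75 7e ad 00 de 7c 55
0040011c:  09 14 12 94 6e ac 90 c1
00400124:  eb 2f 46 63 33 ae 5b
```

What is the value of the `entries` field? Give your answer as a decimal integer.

`entries` follows `magic` (1 byte), so it starts at byte offset 1 and occupies 8 bytes.
Bytes at offsets 1..8: 75 7E AD 00 DE 7C 55 09.
In big-endian order the high byte comes first in memory.
The bytes are already most-significant first: 0x757EAD00DE7C5509.
0x757EAD00DE7C5509 = 8466394568747406601.

8466394568747406601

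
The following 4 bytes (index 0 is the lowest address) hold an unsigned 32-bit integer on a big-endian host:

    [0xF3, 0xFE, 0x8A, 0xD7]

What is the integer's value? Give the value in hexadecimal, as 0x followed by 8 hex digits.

0xF3FE8AD7

In big-endian order the high byte comes first in memory.
The bytes are already most-significant first: 0xF3FE8AD7.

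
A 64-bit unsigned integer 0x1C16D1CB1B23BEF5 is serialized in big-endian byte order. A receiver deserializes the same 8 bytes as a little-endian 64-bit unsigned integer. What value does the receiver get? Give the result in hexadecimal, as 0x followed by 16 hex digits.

0xF5BE231BCBD1161C

Stored big-endian, the bytes at ascending addresses are 1C 16 D1 CB 1B 23 BE F5.
Read back as little-endian, the first byte is least significant, giving 0xF5BE231BCBD1161C.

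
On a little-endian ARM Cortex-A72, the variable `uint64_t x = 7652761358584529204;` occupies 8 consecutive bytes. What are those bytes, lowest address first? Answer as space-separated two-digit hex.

34 41 44 D9 E8 11 34 6A

7652761358584529204 in hexadecimal, padded to 64 bits, is 0x6A3411E8D9444134.
Split into bytes (most-significant first): 6A 34 11 E8 D9 44 41 34.
Little-endian stores the least-significant byte at the lowest address.
So at ascending addresses the bytes are 34 41 44 D9 E8 11 34 6A.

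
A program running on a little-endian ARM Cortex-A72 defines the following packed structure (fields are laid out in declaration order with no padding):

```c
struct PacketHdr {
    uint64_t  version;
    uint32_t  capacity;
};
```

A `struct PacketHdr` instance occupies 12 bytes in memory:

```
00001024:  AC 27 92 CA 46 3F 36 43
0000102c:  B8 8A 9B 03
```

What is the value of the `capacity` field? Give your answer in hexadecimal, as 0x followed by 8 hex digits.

0x039B8AB8

`capacity` follows `version` (8 bytes), so it starts at byte offset 8 and occupies 4 bytes.
Bytes at offsets 8..11: B8 8A 9B 03.
Little-endian stores the least-significant byte at the lowest address.
Reassemble most-significant byte first: 03 9B 8A B8 → 0x039B8AB8.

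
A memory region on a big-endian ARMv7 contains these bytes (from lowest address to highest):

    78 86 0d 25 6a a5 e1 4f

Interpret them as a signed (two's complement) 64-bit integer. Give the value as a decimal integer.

8684643385784787279

Big-endian: lowest address holds the most-significant byte.
The bytes are already most-significant first: 0x78860D256AA5E14F.
0x78860D256AA5E14F = 8684643385784787279.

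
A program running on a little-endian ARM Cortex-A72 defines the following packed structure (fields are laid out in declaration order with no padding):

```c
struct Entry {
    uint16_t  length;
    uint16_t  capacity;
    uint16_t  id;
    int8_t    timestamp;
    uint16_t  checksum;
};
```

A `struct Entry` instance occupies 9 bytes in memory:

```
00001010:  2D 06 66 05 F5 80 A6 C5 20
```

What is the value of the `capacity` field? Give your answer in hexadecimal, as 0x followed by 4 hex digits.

`capacity` follows `length` (2 bytes), so it starts at byte offset 2 and occupies 2 bytes.
Bytes at offsets 2..3: 66 05.
Little-endian stores the least-significant byte at the lowest address.
Reassemble most-significant byte first: 05 66 → 0x0566.

0x0566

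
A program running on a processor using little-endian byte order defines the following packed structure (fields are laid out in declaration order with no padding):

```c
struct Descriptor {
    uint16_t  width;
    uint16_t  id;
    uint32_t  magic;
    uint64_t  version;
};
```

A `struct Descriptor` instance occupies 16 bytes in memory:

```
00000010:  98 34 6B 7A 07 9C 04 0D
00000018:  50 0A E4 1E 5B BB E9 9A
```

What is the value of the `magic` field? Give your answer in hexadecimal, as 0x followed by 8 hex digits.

`magic` follows `width` (2 B), `id` (2 B), so it starts at offset 2 + 2 = 4 and occupies 4 bytes.
Bytes at offsets 4..7: 07 9C 04 0D.
In little-endian order the low byte comes first in memory.
Reassemble most-significant byte first: 0D 04 9C 07 → 0x0D049C07.

0x0D049C07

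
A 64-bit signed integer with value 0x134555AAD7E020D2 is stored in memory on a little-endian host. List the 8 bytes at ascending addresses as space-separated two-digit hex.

D2 20 E0 D7 AA 55 45 13

Split into bytes (most-significant first): 13 45 55 AA D7 E0 20 D2.
Little-endian: lowest address holds the least-significant byte.
So at ascending addresses the bytes are D2 20 E0 D7 AA 55 45 13.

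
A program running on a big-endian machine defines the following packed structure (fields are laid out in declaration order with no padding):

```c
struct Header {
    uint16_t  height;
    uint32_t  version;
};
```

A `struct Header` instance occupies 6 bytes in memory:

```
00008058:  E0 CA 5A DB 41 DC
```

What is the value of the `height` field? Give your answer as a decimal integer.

57546

`height` is the first field, at byte offset 0, occupying 2 bytes.
Bytes at offsets 0..1: E0 CA.
In big-endian order the high byte comes first in memory.
The bytes are already most-significant first: 0xE0CA.
0xE0CA = 57546.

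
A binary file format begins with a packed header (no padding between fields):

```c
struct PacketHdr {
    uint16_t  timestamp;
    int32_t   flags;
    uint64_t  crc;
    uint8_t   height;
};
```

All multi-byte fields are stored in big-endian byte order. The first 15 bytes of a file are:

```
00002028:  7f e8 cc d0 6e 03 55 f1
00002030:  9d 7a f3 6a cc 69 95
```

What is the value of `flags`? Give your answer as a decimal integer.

-858755581

`flags` follows `timestamp` (2 bytes), so it starts at byte offset 2 and occupies 4 bytes.
Bytes at offsets 2..5: CC D0 6E 03.
Big-endian stores the most-significant byte at the lowest address.
The bytes are already most-significant first: 0xCCD06E03.
Top bit is set, so as a signed 32-bit value this is 0xCCD06E03 − 2^32 = -858755581.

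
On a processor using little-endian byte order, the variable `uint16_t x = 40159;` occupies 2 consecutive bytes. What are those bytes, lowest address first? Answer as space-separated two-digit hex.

40159 in hexadecimal, padded to 16 bits, is 0x9CDF.
Split into bytes (most-significant first): 9C DF.
Little-endian: lowest address holds the least-significant byte.
So at ascending addresses the bytes are DF 9C.

DF 9C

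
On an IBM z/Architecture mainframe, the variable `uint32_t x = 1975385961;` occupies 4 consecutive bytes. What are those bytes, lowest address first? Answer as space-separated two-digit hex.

75 BD FF 69

1975385961 in hexadecimal, padded to 32 bits, is 0x75BDFF69.
Split into bytes (most-significant first): 75 BD FF 69.
Big-endian stores the most-significant byte at the lowest address.
So the memory order matches the most-significant-first order: 75 BD FF 69.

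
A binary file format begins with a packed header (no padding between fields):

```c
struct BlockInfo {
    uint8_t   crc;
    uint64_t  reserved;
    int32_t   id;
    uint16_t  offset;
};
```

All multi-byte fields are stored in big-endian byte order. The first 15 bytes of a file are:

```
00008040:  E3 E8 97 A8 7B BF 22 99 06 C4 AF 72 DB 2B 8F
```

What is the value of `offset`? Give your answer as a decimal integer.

`offset` follows `crc` (1 B), `reserved` (8 B), `id` (4 B), so it starts at offset 1 + 8 + 4 = 13 and occupies 2 bytes.
Bytes at offsets 13..14: 2B 8F.
Big-endian stores the most-significant byte at the lowest address.
The bytes are already most-significant first: 0x2B8F.
0x2B8F = 11151.

11151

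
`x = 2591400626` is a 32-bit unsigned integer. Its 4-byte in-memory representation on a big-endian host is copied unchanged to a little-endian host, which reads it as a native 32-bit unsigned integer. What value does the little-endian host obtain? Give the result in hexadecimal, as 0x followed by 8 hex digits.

0xB2A2759A

2591400626 in 32-bit hexadecimal is 0x9A75A2B2.
Stored big-endian, the bytes at ascending addresses are 9A 75 A2 B2.
Read back as little-endian, the first byte is least significant, giving 0xB2A2759A.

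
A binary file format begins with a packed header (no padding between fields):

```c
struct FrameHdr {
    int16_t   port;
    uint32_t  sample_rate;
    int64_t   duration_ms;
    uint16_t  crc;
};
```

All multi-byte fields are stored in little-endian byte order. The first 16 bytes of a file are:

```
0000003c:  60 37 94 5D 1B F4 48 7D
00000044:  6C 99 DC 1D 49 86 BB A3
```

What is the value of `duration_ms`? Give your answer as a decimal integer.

-8770445966023295672

`duration_ms` follows `port` (2 B), `sample_rate` (4 B), so it starts at offset 2 + 4 = 6 and occupies 8 bytes.
Bytes at offsets 6..13: 48 7D 6C 99 DC 1D 49 86.
In little-endian order the low byte comes first in memory.
Reassemble most-significant byte first: 86 49 1D DC 99 6C 7D 48 → 0x86491DDC996C7D48.
Top bit is set, so as a signed 64-bit value this is 0x86491DDC996C7D48 − 2^64 = -8770445966023295672.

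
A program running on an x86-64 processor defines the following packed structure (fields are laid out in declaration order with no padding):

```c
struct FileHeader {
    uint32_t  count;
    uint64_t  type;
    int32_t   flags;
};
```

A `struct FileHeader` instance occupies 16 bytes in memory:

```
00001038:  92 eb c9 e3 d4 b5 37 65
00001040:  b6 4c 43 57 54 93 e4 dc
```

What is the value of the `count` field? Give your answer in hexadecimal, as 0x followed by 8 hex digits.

`count` is the first field, at byte offset 0, occupying 4 bytes.
Bytes at offsets 0..3: 92 EB C9 E3.
In little-endian order the low byte comes first in memory.
Reassemble most-significant byte first: E3 C9 EB 92 → 0xE3C9EB92.

0xE3C9EB92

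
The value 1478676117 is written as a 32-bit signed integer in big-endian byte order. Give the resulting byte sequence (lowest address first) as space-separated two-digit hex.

1478676117 in hexadecimal, padded to 32 bits, is 0x5822CE95.
Split into bytes (most-significant first): 58 22 CE 95.
In big-endian order the high byte comes first in memory.
So the memory order matches the most-significant-first order: 58 22 CE 95.

58 22 CE 95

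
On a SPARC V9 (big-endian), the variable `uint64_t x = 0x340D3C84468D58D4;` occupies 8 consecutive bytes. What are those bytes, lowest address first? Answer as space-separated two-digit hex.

Split into bytes (most-significant first): 34 0D 3C 84 46 8D 58 D4.
Big-endian: lowest address holds the most-significant byte.
So the memory order matches the most-significant-first order: 34 0D 3C 84 46 8D 58 D4.

34 0D 3C 84 46 8D 58 D4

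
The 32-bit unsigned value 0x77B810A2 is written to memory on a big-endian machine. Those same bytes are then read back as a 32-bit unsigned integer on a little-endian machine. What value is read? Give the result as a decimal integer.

2719004791

Stored big-endian, the bytes at ascending addresses are 77 B8 10 A2.
Read back as little-endian, the first byte is least significant, giving 0xA210B877.
0xA210B877 = 2719004791.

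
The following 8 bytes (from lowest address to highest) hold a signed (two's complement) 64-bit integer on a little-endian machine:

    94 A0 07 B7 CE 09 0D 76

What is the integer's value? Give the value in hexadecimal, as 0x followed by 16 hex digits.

0x760D09CEB707A094

Little-endian stores the least-significant byte at the lowest address.
Reassemble most-significant byte first: 76 0D 09 CE B7 07 A0 94 → 0x760D09CEB707A094.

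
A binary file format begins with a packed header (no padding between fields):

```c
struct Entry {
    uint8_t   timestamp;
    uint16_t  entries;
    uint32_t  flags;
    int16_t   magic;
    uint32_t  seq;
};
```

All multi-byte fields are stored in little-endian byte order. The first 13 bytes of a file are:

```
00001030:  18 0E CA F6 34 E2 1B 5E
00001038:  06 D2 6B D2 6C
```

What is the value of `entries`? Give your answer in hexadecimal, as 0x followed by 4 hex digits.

`entries` follows `timestamp` (1 byte), so it starts at byte offset 1 and occupies 2 bytes.
Bytes at offsets 1..2: 0E CA.
In little-endian order the low byte comes first in memory.
Reassemble most-significant byte first: CA 0E → 0xCA0E.

0xCA0E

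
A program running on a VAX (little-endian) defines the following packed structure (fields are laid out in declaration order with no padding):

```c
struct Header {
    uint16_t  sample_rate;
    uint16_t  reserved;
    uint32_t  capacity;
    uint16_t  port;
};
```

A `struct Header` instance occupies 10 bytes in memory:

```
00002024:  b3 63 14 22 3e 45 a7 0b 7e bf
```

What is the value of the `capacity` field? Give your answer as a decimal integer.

195511614

`capacity` follows `sample_rate` (2 B), `reserved` (2 B), so it starts at offset 2 + 2 = 4 and occupies 4 bytes.
Bytes at offsets 4..7: 3E 45 A7 0B.
In little-endian order the low byte comes first in memory.
Reassemble most-significant byte first: 0B A7 45 3E → 0x0BA7453E.
0x0BA7453E = 195511614.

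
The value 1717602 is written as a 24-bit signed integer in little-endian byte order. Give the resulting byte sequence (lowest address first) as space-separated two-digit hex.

62 35 1A

1717602 in hexadecimal, padded to 24 bits, is 0x1A3562.
Split into bytes (most-significant first): 1A 35 62.
In little-endian order the low byte comes first in memory.
So at ascending addresses the bytes are 62 35 1A.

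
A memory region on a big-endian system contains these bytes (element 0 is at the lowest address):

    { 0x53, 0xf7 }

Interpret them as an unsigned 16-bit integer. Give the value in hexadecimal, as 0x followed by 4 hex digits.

Big-endian stores the most-significant byte at the lowest address.
The bytes are already most-significant first: 0x53F7.

0x53F7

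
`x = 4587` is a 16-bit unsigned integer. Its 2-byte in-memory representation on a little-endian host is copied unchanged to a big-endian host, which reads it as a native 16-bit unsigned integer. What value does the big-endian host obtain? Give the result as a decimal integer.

4587 in 16-bit hexadecimal is 0x11EB.
Stored little-endian, the bytes at ascending addresses are EB 11.
Read back as big-endian, the last byte is least significant, giving 0xEB11.
0xEB11 = 60177.

60177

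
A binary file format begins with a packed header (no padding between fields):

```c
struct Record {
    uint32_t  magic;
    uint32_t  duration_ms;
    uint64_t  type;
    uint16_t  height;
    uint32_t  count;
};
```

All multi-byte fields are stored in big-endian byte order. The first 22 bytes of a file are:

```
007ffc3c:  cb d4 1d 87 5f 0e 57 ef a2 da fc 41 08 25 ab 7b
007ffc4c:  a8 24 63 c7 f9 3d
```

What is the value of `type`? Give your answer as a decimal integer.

11734969135307008891

`type` follows `magic` (4 B), `duration_ms` (4 B), so it starts at offset 4 + 4 = 8 and occupies 8 bytes.
Bytes at offsets 8..15: A2 DA FC 41 08 25 AB 7B.
Big-endian stores the most-significant byte at the lowest address.
The bytes are already most-significant first: 0xA2DAFC410825AB7B.
0xA2DAFC410825AB7B = 11734969135307008891.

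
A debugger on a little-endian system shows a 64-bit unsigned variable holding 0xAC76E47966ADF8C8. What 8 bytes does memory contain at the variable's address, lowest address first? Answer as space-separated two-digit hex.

C8 F8 AD 66 79 E4 76 AC

Split into bytes (most-significant first): AC 76 E4 79 66 AD F8 C8.
In little-endian order the low byte comes first in memory.
So at ascending addresses the bytes are C8 F8 AD 66 79 E4 76 AC.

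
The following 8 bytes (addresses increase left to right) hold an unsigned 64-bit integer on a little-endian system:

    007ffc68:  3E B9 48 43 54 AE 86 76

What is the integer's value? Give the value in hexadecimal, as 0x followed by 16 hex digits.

In little-endian order the low byte comes first in memory.
Reassemble most-significant byte first: 76 86 AE 54 43 48 B9 3E → 0x7686AE544348B93E.

0x7686AE544348B93E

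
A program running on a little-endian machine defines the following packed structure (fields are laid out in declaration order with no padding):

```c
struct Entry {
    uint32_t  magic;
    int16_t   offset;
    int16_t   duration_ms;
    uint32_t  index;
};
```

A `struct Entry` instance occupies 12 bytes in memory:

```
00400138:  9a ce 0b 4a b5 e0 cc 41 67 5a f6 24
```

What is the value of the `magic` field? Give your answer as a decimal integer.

`magic` is the first field, at byte offset 0, occupying 4 bytes.
Bytes at offsets 0..3: 9A CE 0B 4A.
In little-endian order the low byte comes first in memory.
Reassemble most-significant byte first: 4A 0B CE 9A → 0x4A0BCE9A.
0x4A0BCE9A = 1242287770.

1242287770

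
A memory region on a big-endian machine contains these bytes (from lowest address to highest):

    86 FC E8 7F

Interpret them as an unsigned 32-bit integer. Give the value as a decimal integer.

Big-endian stores the most-significant byte at the lowest address.
The bytes are already most-significant first: 0x86FCE87F.
0x86FCE87F = 2264721535.

2264721535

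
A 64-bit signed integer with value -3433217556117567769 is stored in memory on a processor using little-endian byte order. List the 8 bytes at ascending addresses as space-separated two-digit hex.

E7 46 FA 9A D2 C2 5A D0

Two's complement of -3433217556117567769 in 64 bits: 3433217556117567769 = 0x2FA53D2D6505B919; invert → 0xD05AC2D29AFA46E6; add 1 → 0xD05AC2D29AFA46E7.
Split into bytes (most-significant first): D0 5A C2 D2 9A FA 46 E7.
Little-endian: lowest address holds the least-significant byte.
So at ascending addresses the bytes are E7 46 FA 9A D2 C2 5A D0.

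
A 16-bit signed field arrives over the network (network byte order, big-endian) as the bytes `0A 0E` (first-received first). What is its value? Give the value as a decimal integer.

2574

Big-endian: lowest address holds the most-significant byte.
The bytes are already most-significant first: 0x0A0E.
0x0A0E = 2574.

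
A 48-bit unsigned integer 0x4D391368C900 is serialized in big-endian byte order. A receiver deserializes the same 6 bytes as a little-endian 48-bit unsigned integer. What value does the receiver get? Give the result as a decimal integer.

Stored big-endian, the bytes at ascending addresses are 4D 39 13 68 C9 00.
Read back as little-endian, the first byte is least significant, giving 0x00C96813394D.
0x00C96813394D = 865034516813.

865034516813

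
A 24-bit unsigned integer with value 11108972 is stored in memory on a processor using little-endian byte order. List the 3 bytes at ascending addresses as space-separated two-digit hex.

11108972 in hexadecimal, padded to 24 bits, is 0xA9826C.
Split into bytes (most-significant first): A9 82 6C.
In little-endian order the low byte comes first in memory.
So at ascending addresses the bytes are 6C 82 A9.

6C 82 A9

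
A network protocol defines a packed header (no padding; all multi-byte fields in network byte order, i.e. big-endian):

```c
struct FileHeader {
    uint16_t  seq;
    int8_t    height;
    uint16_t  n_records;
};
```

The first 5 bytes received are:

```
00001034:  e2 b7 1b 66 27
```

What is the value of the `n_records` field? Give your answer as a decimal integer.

26151

`n_records` follows `seq` (2 B), `height` (1 B), so it starts at offset 2 + 1 = 3 and occupies 2 bytes.
Bytes at offsets 3..4: 66 27.
Big-endian: lowest address holds the most-significant byte.
The bytes are already most-significant first: 0x6627.
0x6627 = 26151.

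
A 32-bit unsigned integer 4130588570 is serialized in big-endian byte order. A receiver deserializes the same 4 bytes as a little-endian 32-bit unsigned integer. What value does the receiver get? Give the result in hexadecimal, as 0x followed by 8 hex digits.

0x9AC733F6

4130588570 in 32-bit hexadecimal is 0xF633C79A.
Stored big-endian, the bytes at ascending addresses are F6 33 C7 9A.
Read back as little-endian, the first byte is least significant, giving 0x9AC733F6.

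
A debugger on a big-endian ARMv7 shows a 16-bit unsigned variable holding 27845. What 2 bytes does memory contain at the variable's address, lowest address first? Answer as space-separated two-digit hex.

6C C5

27845 in hexadecimal, padded to 16 bits, is 0x6CC5.
Split into bytes (most-significant first): 6C C5.
In big-endian order the high byte comes first in memory.
So the memory order matches the most-significant-first order: 6C C5.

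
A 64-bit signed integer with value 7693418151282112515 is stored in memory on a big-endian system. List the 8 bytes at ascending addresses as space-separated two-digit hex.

7693418151282112515 in hexadecimal, padded to 64 bits, is 0x6AC4830C0FB67803.
Split into bytes (most-significant first): 6A C4 83 0C 0F B6 78 03.
Big-endian stores the most-significant byte at the lowest address.
So the memory order matches the most-significant-first order: 6A C4 83 0C 0F B6 78 03.

6A C4 83 0C 0F B6 78 03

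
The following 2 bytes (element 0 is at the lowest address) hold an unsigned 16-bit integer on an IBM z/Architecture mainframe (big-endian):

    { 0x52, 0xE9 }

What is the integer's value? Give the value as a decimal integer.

21225

Big-endian: lowest address holds the most-significant byte.
The bytes are already most-significant first: 0x52E9.
0x52E9 = 21225.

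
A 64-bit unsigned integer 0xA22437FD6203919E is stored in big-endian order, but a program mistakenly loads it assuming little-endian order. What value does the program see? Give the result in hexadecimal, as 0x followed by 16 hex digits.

0x9E910362FD3724A2

Stored big-endian, the bytes at ascending addresses are A2 24 37 FD 62 03 91 9E.
Read back as little-endian, the first byte is least significant, giving 0x9E910362FD3724A2.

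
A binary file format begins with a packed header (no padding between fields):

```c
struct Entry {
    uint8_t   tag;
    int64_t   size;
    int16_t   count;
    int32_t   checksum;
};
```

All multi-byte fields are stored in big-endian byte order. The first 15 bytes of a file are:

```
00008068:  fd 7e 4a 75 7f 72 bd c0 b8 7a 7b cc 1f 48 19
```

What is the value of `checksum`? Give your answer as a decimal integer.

-870365159

`checksum` follows `tag` (1 B), `size` (8 B), `count` (2 B), so it starts at offset 1 + 8 + 2 = 11 and occupies 4 bytes.
Bytes at offsets 11..14: CC 1F 48 19.
In big-endian order the high byte comes first in memory.
The bytes are already most-significant first: 0xCC1F4819.
Top bit is set, so as a signed 32-bit value this is 0xCC1F4819 − 2^32 = -870365159.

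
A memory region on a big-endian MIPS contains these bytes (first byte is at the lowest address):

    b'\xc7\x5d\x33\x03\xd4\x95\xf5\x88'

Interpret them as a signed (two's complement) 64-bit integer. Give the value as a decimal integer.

Big-endian: lowest address holds the most-significant byte.
The bytes are already most-significant first: 0xC75D3303D495F588.
Top bit is set, so as a signed 64-bit value this is 0xC75D3303D495F588 − 2^64 = -4081049595783285368.

-4081049595783285368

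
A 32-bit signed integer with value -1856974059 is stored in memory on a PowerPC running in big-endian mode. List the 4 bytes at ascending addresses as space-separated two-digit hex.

91 50 D3 15

Two's complement of -1856974059 in 32 bits: 1856974059 = 0x6EAF2CEB; invert → 0x9150D314; add 1 → 0x9150D315.
Split into bytes (most-significant first): 91 50 D3 15.
Big-endian stores the most-significant byte at the lowest address.
So the memory order matches the most-significant-first order: 91 50 D3 15.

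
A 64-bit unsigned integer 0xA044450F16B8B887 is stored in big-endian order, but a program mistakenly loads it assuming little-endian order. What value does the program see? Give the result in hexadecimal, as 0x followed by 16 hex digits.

0x87B8B8160F4544A0

Stored big-endian, the bytes at ascending addresses are A0 44 45 0F 16 B8 B8 87.
Read back as little-endian, the first byte is least significant, giving 0x87B8B8160F4544A0.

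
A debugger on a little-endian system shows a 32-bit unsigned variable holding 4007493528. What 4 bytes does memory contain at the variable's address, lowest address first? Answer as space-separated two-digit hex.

98 7F DD EE

4007493528 in hexadecimal, padded to 32 bits, is 0xEEDD7F98.
Split into bytes (most-significant first): EE DD 7F 98.
Little-endian stores the least-significant byte at the lowest address.
So at ascending addresses the bytes are 98 7F DD EE.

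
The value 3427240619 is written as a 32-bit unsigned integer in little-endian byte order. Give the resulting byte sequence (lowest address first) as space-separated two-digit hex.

3427240619 in hexadecimal, padded to 32 bits, is 0xCC478AAB.
Split into bytes (most-significant first): CC 47 8A AB.
Little-endian stores the least-significant byte at the lowest address.
So at ascending addresses the bytes are AB 8A 47 CC.

AB 8A 47 CC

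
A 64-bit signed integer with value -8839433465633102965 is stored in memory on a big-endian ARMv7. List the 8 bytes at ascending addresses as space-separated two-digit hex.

85 54 06 18 A9 3D 23 8B

Two's complement of -8839433465633102965 in 64 bits: 8839433465633102965 = 0x7AABF9E756C2DC75; invert → 0x85540618A93D238A; add 1 → 0x85540618A93D238B.
Split into bytes (most-significant first): 85 54 06 18 A9 3D 23 8B.
Big-endian stores the most-significant byte at the lowest address.
So the memory order matches the most-significant-first order: 85 54 06 18 A9 3D 23 8B.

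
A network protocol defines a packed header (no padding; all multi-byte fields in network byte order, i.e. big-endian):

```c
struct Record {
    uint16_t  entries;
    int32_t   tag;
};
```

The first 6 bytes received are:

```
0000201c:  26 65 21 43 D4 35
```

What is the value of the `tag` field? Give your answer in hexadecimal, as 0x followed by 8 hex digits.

`tag` follows `entries` (2 bytes), so it starts at byte offset 2 and occupies 4 bytes.
Bytes at offsets 2..5: 21 43 D4 35.
Big-endian stores the most-significant byte at the lowest address.
The bytes are already most-significant first: 0x2143D435.

0x2143D435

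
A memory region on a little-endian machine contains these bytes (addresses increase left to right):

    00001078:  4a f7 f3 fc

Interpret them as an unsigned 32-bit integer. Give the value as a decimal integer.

4243846986

In little-endian order the low byte comes first in memory.
Reassemble most-significant byte first: FC F3 F7 4A → 0xFCF3F74A.
0xFCF3F74A = 4243846986.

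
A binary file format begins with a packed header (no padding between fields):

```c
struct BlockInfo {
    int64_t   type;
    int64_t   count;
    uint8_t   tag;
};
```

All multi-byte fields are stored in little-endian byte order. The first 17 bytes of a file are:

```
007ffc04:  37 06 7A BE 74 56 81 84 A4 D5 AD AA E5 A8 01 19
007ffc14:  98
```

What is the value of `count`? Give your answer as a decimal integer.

`count` follows `type` (8 bytes), so it starts at byte offset 8 and occupies 8 bytes.
Bytes at offsets 8..15: A4 D5 AD AA E5 A8 01 19.
In little-endian order the low byte comes first in memory.
Reassemble most-significant byte first: 19 01 A8 E5 AA AD D5 A4 → 0x1901A8E5AAADD5A4.
0x1901A8E5AAADD5A4 = 1801907030289405348.

1801907030289405348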